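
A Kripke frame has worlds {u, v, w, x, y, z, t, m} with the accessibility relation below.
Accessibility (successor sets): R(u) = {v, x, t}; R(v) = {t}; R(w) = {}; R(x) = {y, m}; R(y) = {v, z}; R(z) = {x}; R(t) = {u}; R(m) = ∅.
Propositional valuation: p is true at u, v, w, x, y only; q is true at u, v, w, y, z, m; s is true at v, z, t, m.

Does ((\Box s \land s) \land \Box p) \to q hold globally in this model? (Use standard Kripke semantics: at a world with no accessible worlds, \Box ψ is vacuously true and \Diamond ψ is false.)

Yes

Let φ = ((\Box s \land s) \land \Box p) \to q. Evaluate φ at each world:
  u (successors {v, x, t}): φ is true.
  v (successors {t}): φ is true.
  w (successors ∅): φ is true.
  x (successors {y, m}): φ is true.
  y (successors {v, z}): φ is true.
  z (successors {x}): φ is true.
  t (successors {u}): φ is true.
  m (successors ∅): φ is true.
For instance, at t:
  At t: (\Box s \land s) \land \Box p is false, q is false, so ((\Box s \land s) \land \Box p) \to q is true.
    At t: \Box s \land s is false, \Box p is true, so (\Box s \land s) \land \Box p is false.
      At t: \Box s is false, s is true, so \Box s \land s is false.
      At t: \Box p requires p at every successor {u}.
        At u: p is true.
      So \Box p is true at t.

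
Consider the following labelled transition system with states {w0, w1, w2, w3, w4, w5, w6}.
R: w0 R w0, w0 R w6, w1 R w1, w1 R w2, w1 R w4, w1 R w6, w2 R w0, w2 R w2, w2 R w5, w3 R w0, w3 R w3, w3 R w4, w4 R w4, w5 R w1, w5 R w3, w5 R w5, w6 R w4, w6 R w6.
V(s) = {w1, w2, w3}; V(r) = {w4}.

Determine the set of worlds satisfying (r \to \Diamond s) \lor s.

Let φ = (r \to \Diamond s) \lor s. Evaluate φ at each world:
  w0 (successors {w0, w6}): φ is true.
  w1 (successors {w1, w2, w4, w6}): φ is true.
  w2 (successors {w0, w2, w5}): φ is true.
  w3 (successors {w0, w3, w4}): φ is true.
  w4 (successors {w4}): φ is false.
  w5 (successors {w1, w3, w5}): φ is true.
  w6 (successors {w4, w6}): φ is true.
For instance, at w6:
  At w6: r \to \Diamond s is true, s is false, so (r \to \Diamond s) \lor s is true.
    At w6: r is false, \Diamond s is false, so r \to \Diamond s is true.
      At w6: \Diamond s requires s at some successor in {w4, w6}.
        At w4: s is false.
        At w6: s is false.
      So \Diamond s is false at w6.
Satisfying worlds: {w0, w1, w2, w3, w5, w6}

w0, w1, w2, w3, w5, w6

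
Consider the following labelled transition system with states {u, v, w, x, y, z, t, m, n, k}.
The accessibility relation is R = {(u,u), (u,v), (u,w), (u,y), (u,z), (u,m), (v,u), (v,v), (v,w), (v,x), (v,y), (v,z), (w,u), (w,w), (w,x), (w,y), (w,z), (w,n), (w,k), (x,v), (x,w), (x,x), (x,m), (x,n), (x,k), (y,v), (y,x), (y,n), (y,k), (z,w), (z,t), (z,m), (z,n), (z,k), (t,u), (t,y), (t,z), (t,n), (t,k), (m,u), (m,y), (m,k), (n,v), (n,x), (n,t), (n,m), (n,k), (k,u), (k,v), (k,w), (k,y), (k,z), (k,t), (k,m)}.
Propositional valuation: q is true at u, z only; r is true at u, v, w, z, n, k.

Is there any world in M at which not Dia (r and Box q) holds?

Yes

Let φ = not Dia (r and Box q). Evaluate φ at each world:
  u (successors {u, v, w, y, z, m}): φ is true.
  v (successors {u, v, w, x, y, z}): φ is true.
  w (successors {u, w, x, y, z, n, k}): φ is true.
  x (successors {v, w, x, m, n, k}): φ is true.
  y (successors {v, x, n, k}): φ is true.
  z (successors {w, t, m, n, k}): φ is true.
  t (successors {u, y, z, n, k}): φ is true.
  m (successors {u, y, k}): φ is true.
  n (successors {v, x, t, m, k}): φ is true.
  k (successors {u, v, w, y, z, t, m}): φ is true.
Detail at u (witness):
  At u: Dia (r and Box q) is false, so not Dia (r and Box q) is true.
    At u: Dia (r and Box q) requires r and Box q at some successor in {u, v, w, y, z, m}.
      At u: r and Box q is false.
      At v: r and Box q is false.
      At w: r and Box q is false.
      At y: r and Box q is false.
      At z: r and Box q is false.
      At m: r and Box q is false.
    So Dia (r and Box q) is false at u.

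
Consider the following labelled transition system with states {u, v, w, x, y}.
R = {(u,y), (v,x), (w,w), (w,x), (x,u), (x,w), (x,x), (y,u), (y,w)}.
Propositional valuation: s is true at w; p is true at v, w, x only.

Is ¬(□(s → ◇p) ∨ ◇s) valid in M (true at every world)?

No

Let φ = ¬(□(s → ◇p) ∨ ◇s). Evaluate φ at each world:
  u (successors {y}): φ is false.
  v (successors {x}): φ is false.
  w (successors {w, x}): φ is false.
  x (successors {u, w, x}): φ is false.
  y (successors {u, w}): φ is false.
Detail at u (counterexample):
  At u: □(s → ◇p) ∨ ◇s is true, so ¬(□(s → ◇p) ∨ ◇s) is false.
    At u: □(s → ◇p) is true, ◇s is false, so □(s → ◇p) ∨ ◇s is true.
      At u: □(s → ◇p) requires s → ◇p at every successor {y}.
        At y: s → ◇p is true.
      So □(s → ◇p) is true at u.
      At u: ◇s requires s at some successor in {y}.
        At y: s is false.
      So ◇s is false at u.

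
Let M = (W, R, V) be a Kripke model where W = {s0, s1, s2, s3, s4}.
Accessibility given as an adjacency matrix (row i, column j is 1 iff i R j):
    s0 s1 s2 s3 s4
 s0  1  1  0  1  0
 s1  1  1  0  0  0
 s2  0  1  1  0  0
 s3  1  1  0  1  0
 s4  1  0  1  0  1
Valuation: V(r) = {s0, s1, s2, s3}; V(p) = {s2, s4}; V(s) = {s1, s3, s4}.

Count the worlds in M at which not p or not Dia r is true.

Recall that Dia ψ holds at a world iff ψ holds at some accessible world.
Let φ = not p or not Dia r. Evaluate φ at each world:
  s0 (successors {s0, s1, s3}): φ is true.
  s1 (successors {s0, s1}): φ is true.
  s2 (successors {s1, s2}): φ is false.
  s3 (successors {s0, s1, s3}): φ is true.
  s4 (successors {s0, s2, s4}): φ is false.
For instance, at s2:
  At s2: not p is false, not Dia r is false, so not p or not Dia r is false.
    At s2: Dia r is true, so not Dia r is false.
      At s2: Dia r requires r at some successor in {s1, s2}.
        r holds at s1, so Dia r is true at s2.
Satisfying worlds: {s0, s1, s3}

3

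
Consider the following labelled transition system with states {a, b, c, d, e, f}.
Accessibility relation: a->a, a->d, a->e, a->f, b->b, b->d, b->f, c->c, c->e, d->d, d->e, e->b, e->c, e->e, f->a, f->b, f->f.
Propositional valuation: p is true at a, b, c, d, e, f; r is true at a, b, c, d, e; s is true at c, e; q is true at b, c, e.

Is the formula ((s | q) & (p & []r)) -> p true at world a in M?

Yes

At a: (s | q) & (p & []r) is false, p is true, so ((s | q) & (p & []r)) -> p is true.
  At a: s | q is false, p & []r is false, so (s | q) & (p & []r) is false.
    At a: p is true, []r is false, so p & []r is false.
      At a: []r requires r at every successor {a, d, e, f}.
        r fails at f, so []r is false at a.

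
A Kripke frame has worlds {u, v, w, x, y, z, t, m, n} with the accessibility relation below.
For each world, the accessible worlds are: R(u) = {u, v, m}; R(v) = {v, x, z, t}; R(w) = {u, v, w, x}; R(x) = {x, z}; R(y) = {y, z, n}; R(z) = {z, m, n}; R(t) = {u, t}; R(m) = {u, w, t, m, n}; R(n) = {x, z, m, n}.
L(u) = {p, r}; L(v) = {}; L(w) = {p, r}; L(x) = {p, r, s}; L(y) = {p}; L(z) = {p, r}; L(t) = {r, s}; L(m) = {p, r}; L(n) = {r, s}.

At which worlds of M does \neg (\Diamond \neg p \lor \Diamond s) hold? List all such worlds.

Let φ = \neg (\Diamond \neg p \lor \Diamond s). Evaluate φ at each world:
  u (successors {u, v, m}): φ is false.
  v (successors {v, x, z, t}): φ is false.
  w (successors {u, v, w, x}): φ is false.
  x (successors {x, z}): φ is false.
  y (successors {y, z, n}): φ is false.
  z (successors {z, m, n}): φ is false.
  t (successors {u, t}): φ is false.
  m (successors {u, w, t, m, n}): φ is false.
  n (successors {x, z, m, n}): φ is false.
For instance, at w:
  At w: \Diamond \neg p \lor \Diamond s is true, so \neg (\Diamond \neg p \lor \Diamond s) is false.
    At w: \Diamond \neg p is true, \Diamond s is true, so \Diamond \neg p \lor \Diamond s is true.
      At w: \Diamond \neg p requires \neg p at some successor in {u, v, w, x}.
        \neg p holds at v, so \Diamond \neg p is true at w.
      At w: \Diamond s requires s at some successor in {u, v, w, x}.
        s holds at x, so \Diamond s is true at w.
Satisfying worlds: none.

none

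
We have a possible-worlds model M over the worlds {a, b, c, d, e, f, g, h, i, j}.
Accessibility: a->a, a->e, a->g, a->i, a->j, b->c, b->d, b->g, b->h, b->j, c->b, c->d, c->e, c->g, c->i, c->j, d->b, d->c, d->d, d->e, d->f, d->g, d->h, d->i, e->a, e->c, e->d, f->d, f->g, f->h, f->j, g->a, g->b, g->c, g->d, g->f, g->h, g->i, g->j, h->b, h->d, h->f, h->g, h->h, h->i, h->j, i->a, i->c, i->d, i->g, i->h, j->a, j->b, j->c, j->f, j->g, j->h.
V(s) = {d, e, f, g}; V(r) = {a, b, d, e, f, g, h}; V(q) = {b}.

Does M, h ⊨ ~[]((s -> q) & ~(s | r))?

At h: []((s -> q) & ~(s | r)) is false, so ~[]((s -> q) & ~(s | r)) is true.
  At h: []((s -> q) & ~(s | r)) requires (s -> q) & ~(s | r) at every successor {b, d, f, g, h, i, j}.
    (s -> q) & ~(s | r) fails at b, so []((s -> q) & ~(s | r)) is false at h.

Yes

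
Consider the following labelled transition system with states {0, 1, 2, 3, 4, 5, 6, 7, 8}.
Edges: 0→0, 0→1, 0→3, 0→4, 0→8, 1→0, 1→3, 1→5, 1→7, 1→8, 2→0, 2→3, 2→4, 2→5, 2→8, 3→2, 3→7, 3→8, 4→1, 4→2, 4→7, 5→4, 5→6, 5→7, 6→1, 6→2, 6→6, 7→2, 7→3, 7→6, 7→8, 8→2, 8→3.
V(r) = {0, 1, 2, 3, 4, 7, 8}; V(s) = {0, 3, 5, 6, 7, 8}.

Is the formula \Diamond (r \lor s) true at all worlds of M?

Recall that \Diamond ψ holds at a world iff ψ holds at some accessible world.
Let φ = \Diamond (r \lor s). Evaluate φ at each world:
  0 (successors {0, 1, 3, 4, 8}): φ is true.
  1 (successors {0, 3, 5, 7, 8}): φ is true.
  2 (successors {0, 3, 4, 5, 8}): φ is true.
  3 (successors {2, 7, 8}): φ is true.
  4 (successors {1, 2, 7}): φ is true.
  5 (successors {4, 6, 7}): φ is true.
  6 (successors {1, 2, 6}): φ is true.
  7 (successors {2, 3, 6, 8}): φ is true.
  8 (successors {2, 3}): φ is true.
For instance, at 2:
  At 2: \Diamond (r \lor s) requires r \lor s at some successor in {0, 3, 4, 5, 8}.
    r \lor s holds at 0, so \Diamond (r \lor s) is true at 2.

Yes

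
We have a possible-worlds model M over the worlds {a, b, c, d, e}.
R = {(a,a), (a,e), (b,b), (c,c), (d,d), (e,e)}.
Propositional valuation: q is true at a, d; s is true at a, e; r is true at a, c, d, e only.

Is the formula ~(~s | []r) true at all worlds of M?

Let φ = ~(~s | []r). Evaluate φ at each world:
  a (successors {a, e}): φ is false.
  b (successors {b}): φ is false.
  c (successors {c}): φ is false.
  d (successors {d}): φ is false.
  e (successors {e}): φ is false.
Detail at a (counterexample):
  At a: ~s | []r is true, so ~(~s | []r) is false.
    At a: ~s is false, []r is true, so ~s | []r is true.
      At a: []r requires r at every successor {a, e}.
        At a: r is true.
        At e: r is true.
      So []r is true at a.

No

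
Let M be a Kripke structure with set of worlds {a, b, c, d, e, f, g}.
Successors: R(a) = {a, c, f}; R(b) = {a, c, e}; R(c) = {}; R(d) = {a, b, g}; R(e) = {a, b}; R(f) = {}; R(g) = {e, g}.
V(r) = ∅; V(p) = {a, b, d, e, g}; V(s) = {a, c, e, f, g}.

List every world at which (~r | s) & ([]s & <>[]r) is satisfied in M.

a, b

Let φ = (~r | s) & ([]s & <>[]r). Evaluate φ at each world:
  a (successors {a, c, f}): φ is true.
  b (successors {a, c, e}): φ is true.
  c (successors ∅): φ is false.
  d (successors {a, b, g}): φ is false.
  e (successors {a, b}): φ is false.
  f (successors ∅): φ is false.
  g (successors {e, g}): φ is false.
For instance, at b:
  At b: ~r | s is true, []s & <>[]r is true, so (~r | s) & ([]s & <>[]r) is true.
    At b: []s is true, <>[]r is true, so []s & <>[]r is true.
      At b: []s requires s at every successor {a, c, e}.
        At a: s is true.
        At c: s is true.
        At e: s is true.
      So []s is true at b.
      At b: <>[]r requires []r at some successor in {a, c, e}.
        []r holds at c, so <>[]r is true at b.
Satisfying worlds: {a, b}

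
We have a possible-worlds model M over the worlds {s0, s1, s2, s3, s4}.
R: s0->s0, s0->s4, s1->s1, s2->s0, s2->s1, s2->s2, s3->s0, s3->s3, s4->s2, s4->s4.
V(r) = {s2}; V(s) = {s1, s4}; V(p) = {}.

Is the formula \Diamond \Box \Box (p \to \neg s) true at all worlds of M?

Let φ = \Diamond \Box \Box (p \to \neg s). Evaluate φ at each world:
  s0 (successors {s0, s4}): φ is true.
  s1 (successors {s1}): φ is true.
  s2 (successors {s0, s1, s2}): φ is true.
  s3 (successors {s0, s3}): φ is true.
  s4 (successors {s2, s4}): φ is true.
For instance, at s1:
  At s1: \Diamond \Box \Box (p \to \neg s) requires \Box \Box (p \to \neg s) at some successor in {s1}.
    \Box \Box (p \to \neg s) holds at s1, so \Diamond \Box \Box (p \to \neg s) is true at s1.
      At s1: \Box \Box (p \to \neg s) requires \Box (p \to \neg s) at every successor {s1}.
        At s1: \Box (p \to \neg s) is true.
      So \Box \Box (p \to \neg s) is true at s1.

Yes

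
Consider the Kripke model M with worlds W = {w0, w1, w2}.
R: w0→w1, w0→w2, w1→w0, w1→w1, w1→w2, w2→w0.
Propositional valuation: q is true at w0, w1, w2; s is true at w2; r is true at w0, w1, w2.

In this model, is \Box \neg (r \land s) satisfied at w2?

Yes

At w2: \Box \neg (r \land s) requires \neg (r \land s) at every successor {w0}.
  At w0: \neg (r \land s) is true.
So \Box \neg (r \land s) is true at w2.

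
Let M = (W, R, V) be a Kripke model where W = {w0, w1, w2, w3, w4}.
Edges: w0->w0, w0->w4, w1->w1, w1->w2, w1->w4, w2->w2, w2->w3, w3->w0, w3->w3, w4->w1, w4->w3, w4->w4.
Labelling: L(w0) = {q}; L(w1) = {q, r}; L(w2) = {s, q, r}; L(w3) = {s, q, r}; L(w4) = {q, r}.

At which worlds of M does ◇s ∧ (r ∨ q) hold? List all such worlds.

w1, w2, w3, w4

Let φ = ◇s ∧ (r ∨ q). Evaluate φ at each world:
  w0 (successors {w0, w4}): φ is false.
  w1 (successors {w1, w2, w4}): φ is true.
  w2 (successors {w2, w3}): φ is true.
  w3 (successors {w0, w3}): φ is true.
  w4 (successors {w1, w3, w4}): φ is true.
For instance, at w0:
  At w0: ◇s is false, r ∨ q is true, so ◇s ∧ (r ∨ q) is false.
    At w0: ◇s requires s at some successor in {w0, w4}.
      At w0: s is false.
      At w4: s is false.
    So ◇s is false at w0.
Satisfying worlds: {w1, w2, w3, w4}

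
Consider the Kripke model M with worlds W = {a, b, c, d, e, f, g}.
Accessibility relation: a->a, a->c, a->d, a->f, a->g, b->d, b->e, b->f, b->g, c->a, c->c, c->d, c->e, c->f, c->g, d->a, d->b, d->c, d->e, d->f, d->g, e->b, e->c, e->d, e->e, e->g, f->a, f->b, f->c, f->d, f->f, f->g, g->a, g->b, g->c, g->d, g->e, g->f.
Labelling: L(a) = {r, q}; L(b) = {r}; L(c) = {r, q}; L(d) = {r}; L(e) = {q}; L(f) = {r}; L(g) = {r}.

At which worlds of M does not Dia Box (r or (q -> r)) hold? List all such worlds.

Let φ = not Dia Box (r or (q -> r)). Evaluate φ at each world:
  a (successors {a, c, d, f, g}): φ is false.
  b (successors {d, e, f, g}): φ is false.
  c (successors {a, c, d, e, f, g}): φ is false.
  d (successors {a, b, c, e, f, g}): φ is false.
  e (successors {b, c, d, e, g}): φ is true.
  f (successors {a, b, c, d, f, g}): φ is false.
  g (successors {a, b, c, d, e, f}): φ is false.
For instance, at e:
  At e: Dia Box (r or (q -> r)) is false, so not Dia Box (r or (q -> r)) is true.
    At e: Dia Box (r or (q -> r)) requires Box (r or (q -> r)) at some successor in {b, c, d, e, g}.
      At b: Box (r or (q -> r)) is false.
      At c: Box (r or (q -> r)) is false.
      At d: Box (r or (q -> r)) is false.
      At e: Box (r or (q -> r)) is false.
      At g: Box (r or (q -> r)) is false.
    So Dia Box (r or (q -> r)) is false at e.
Satisfying worlds: {e}

e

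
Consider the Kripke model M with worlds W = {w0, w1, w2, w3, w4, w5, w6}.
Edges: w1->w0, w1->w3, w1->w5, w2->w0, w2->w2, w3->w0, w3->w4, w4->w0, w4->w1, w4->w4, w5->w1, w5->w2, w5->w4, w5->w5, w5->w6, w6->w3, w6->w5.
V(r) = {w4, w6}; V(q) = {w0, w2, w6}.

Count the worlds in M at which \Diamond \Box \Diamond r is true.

5

Let φ = \Diamond \Box \Diamond r. Evaluate φ at each world:
  w0 (successors ∅): φ is false.
  w1 (successors {w0, w3, w5}): φ is true.
  w2 (successors {w0, w2}): φ is true.
  w3 (successors {w0, w4}): φ is true.
  w4 (successors {w0, w1, w4}): φ is true.
  w5 (successors {w1, w2, w4, w5, w6}): φ is true.
  w6 (successors {w3, w5}): φ is false.
For instance, at w2:
  At w2: \Diamond \Box \Diamond r requires \Box \Diamond r at some successor in {w0, w2}.
    \Box \Diamond r holds at w0, so \Diamond \Box \Diamond r is true at w2.
      At w0: no accessible worlds, so \Box \Diamond r holds vacuously.
Satisfying worlds: {w1, w2, w3, w4, w5}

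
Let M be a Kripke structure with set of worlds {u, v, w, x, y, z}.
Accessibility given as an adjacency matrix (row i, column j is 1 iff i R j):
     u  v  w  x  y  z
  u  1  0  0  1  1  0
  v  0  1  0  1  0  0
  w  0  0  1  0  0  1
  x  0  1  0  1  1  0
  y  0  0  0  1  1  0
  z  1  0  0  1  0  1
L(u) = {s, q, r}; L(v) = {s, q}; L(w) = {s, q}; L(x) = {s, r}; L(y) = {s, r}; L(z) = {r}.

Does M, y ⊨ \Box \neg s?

At y: \Box \neg s requires \neg s at every successor {x, y}.
  \neg s fails at x, so \Box \neg s is false at y.

No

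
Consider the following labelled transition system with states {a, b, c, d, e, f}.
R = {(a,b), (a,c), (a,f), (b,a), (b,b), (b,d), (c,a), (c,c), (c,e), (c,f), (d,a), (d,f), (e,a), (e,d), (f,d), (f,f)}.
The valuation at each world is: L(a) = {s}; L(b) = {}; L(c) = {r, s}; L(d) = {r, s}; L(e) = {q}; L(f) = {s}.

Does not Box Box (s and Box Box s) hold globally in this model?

Let φ = not Box Box (s and Box Box s). Evaluate φ at each world:
  a (successors {b, c, f}): φ is true.
  b (successors {a, b, d}): φ is true.
  c (successors {a, c, e, f}): φ is true.
  d (successors {a, f}): φ is true.
  e (successors {a, d}): φ is true.
  f (successors {d, f}): φ is true.
For instance, at e:
  At e: Box Box (s and Box Box s) is false, so not Box Box (s and Box Box s) is true.
    At e: Box Box (s and Box Box s) requires Box (s and Box Box s) at every successor {a, d}.
      Box (s and Box Box s) fails at a, so Box Box (s and Box Box s) is false at e.

Yes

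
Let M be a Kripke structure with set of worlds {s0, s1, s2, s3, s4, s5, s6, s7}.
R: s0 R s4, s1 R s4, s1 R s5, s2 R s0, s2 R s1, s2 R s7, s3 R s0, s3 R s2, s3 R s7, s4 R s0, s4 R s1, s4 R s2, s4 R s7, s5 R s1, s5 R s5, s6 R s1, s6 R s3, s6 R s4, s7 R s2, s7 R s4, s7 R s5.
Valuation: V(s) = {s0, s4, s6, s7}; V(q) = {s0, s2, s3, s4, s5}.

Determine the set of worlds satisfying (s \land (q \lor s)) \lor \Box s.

Let φ = (s \land (q \lor s)) \lor \Box s. Evaluate φ at each world:
  s0 (successors {s4}): φ is true.
  s1 (successors {s4, s5}): φ is false.
  s2 (successors {s0, s1, s7}): φ is false.
  s3 (successors {s0, s2, s7}): φ is false.
  s4 (successors {s0, s1, s2, s7}): φ is true.
  s5 (successors {s1, s5}): φ is false.
  s6 (successors {s1, s3, s4}): φ is true.
  s7 (successors {s2, s4, s5}): φ is true.
For instance, at s0:
  At s0: s \land (q \lor s) is true, \Box s is true, so (s \land (q \lor s)) \lor \Box s is true.
    At s0: \Box s requires s at every successor {s4}.
      At s4: s is true.
    So \Box s is true at s0.
Satisfying worlds: {s0, s4, s6, s7}

s0, s4, s6, s7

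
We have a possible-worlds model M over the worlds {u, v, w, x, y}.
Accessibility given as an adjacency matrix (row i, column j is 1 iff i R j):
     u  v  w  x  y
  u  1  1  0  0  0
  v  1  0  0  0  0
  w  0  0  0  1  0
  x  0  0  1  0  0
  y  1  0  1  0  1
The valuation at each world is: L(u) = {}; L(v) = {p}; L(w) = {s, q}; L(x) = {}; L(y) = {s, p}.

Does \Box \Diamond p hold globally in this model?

No

Let φ = \Box \Diamond p. Evaluate φ at each world:
  u (successors {u, v}): φ is false.
  v (successors {u}): φ is true.
  w (successors {x}): φ is false.
  x (successors {w}): φ is false.
  y (successors {u, w, y}): φ is false.
Detail at u (counterexample):
  At u: \Box \Diamond p requires \Diamond p at every successor {u, v}.
    \Diamond p fails at v, so \Box \Diamond p is false at u.
      At v: \Diamond p requires p at some successor in {u}.
        At u: p is false.
      So \Diamond p is false at v.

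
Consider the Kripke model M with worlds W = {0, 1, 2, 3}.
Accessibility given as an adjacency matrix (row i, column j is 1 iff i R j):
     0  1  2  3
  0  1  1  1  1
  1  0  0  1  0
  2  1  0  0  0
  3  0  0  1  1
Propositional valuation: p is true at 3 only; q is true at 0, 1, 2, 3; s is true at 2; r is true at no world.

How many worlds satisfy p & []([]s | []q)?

Let φ = p & []([]s | []q). Evaluate φ at each world:
  0 (successors {0, 1, 2, 3}): φ is false.
  1 (successors {2}): φ is false.
  2 (successors {0}): φ is false.
  3 (successors {2, 3}): φ is true.
For instance, at 3:
  At 3: p is true, []([]s | []q) is true, so p & []([]s | []q) is true.
    At 3: []([]s | []q) requires []s | []q at every successor {2, 3}.
      At 2: []s | []q is true.
      At 3: []s | []q is true.
    So []([]s | []q) is true at 3.
Satisfying worlds: {3}

1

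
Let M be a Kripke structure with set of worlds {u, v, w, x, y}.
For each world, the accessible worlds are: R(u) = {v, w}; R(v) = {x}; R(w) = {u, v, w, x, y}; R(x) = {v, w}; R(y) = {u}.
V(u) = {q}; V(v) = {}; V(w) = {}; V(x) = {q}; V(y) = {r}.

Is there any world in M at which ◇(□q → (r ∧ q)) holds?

Let φ = ◇(□q → (r ∧ q)). Evaluate φ at each world:
  u (successors {v, w}): φ is true.
  v (successors {x}): φ is true.
  w (successors {u, v, w, x, y}): φ is true.
  x (successors {v, w}): φ is true.
  y (successors {u}): φ is true.
Detail at u (witness):
  At u: ◇(□q → (r ∧ q)) requires □q → (r ∧ q) at some successor in {v, w}.
    □q → (r ∧ q) holds at w, so ◇(□q → (r ∧ q)) is true at u.
      At w: □q is false, r ∧ q is false, so □q → (r ∧ q) is true.

Yes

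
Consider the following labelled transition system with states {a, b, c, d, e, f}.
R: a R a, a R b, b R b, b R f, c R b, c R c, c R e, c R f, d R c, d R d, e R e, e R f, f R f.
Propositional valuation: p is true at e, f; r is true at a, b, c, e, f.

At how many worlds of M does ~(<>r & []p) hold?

4

Let φ = ~(<>r & []p). Evaluate φ at each world:
  a (successors {a, b}): φ is true.
  b (successors {b, f}): φ is true.
  c (successors {b, c, e, f}): φ is true.
  d (successors {c, d}): φ is true.
  e (successors {e, f}): φ is false.
  f (successors {f}): φ is false.
For instance, at a:
  At a: <>r & []p is false, so ~(<>r & []p) is true.
    At a: <>r is true, []p is false, so <>r & []p is false.
      At a: <>r requires r at some successor in {a, b}.
        r holds at a, so <>r is true at a.
      At a: []p requires p at every successor {a, b}.
        p fails at a, so []p is false at a.
Satisfying worlds: {a, b, c, d}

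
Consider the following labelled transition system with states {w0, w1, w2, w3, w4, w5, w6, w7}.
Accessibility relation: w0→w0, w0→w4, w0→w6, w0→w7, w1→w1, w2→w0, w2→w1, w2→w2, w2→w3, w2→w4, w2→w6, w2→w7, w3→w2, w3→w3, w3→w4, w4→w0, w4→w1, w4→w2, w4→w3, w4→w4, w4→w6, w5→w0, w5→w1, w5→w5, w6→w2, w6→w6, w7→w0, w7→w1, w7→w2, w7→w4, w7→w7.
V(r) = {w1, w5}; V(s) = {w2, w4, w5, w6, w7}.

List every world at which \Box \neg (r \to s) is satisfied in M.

w1

Let φ = \Box \neg (r \to s). Evaluate φ at each world:
  w0 (successors {w0, w4, w6, w7}): φ is false.
  w1 (successors {w1}): φ is true.
  w2 (successors {w0, w1, w2, w3, w4, w6, w7}): φ is false.
  w3 (successors {w2, w3, w4}): φ is false.
  w4 (successors {w0, w1, w2, w3, w4, w6}): φ is false.
  w5 (successors {w0, w1, w5}): φ is false.
  w6 (successors {w2, w6}): φ is false.
  w7 (successors {w0, w1, w2, w4, w7}): φ is false.
For instance, at w4:
  At w4: \Box \neg (r \to s) requires \neg (r \to s) at every successor {w0, w1, w2, w3, w4, w6}.
    \neg (r \to s) fails at w0, so \Box \neg (r \to s) is false at w4.
Satisfying worlds: {w1}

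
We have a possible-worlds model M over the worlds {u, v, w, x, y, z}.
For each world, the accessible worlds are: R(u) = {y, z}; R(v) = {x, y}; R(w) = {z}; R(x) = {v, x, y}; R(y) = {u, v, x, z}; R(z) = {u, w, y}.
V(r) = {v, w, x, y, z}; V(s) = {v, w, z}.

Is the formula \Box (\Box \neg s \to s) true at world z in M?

At z: \Box (\Box \neg s \to s) requires \Box \neg s \to s at every successor {u, w, y}.
    At u: \Box \neg s is false, s is false, so \Box \neg s \to s is true.
      At u: \Box \neg s requires \neg s at every successor {y, z}.
        \neg s fails at z, so \Box \neg s is false at u.
    At w: \Box \neg s is false, s is true, so \Box \neg s \to s is true.
      At w: \Box \neg s requires \neg s at every successor {z}.
        \neg s fails at z, so \Box \neg s is false at w.
    At y: \Box \neg s is false, s is false, so \Box \neg s \to s is true.
      At y: \Box \neg s requires \neg s at every successor {u, v, x, z}.
        \neg s fails at v, so \Box \neg s is false at y.
So \Box (\Box \neg s \to s) is true at z.

Yes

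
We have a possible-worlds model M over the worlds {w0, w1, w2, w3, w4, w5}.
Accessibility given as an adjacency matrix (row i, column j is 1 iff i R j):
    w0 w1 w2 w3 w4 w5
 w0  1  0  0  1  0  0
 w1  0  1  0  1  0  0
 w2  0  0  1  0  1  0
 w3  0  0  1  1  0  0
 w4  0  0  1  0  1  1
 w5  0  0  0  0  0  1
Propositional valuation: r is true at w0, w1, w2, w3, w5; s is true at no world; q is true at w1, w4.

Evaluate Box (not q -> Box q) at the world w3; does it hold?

No

At w3: Box (not q -> Box q) requires not q -> Box q at every successor {w2, w3}.
  not q -> Box q fails at w2, so Box (not q -> Box q) is false at w3.
    At w2: not q is true, Box q is false, so not q -> Box q is false.
      At w2: Box q requires q at every successor {w2, w4}.
        q fails at w2, so Box q is false at w2.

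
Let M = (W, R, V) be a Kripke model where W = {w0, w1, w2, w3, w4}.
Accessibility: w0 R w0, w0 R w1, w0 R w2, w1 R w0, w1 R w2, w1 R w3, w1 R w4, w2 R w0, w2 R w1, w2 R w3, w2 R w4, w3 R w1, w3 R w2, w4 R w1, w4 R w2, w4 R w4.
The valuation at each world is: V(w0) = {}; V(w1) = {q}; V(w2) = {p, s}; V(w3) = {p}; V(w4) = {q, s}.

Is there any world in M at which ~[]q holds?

Let φ = ~[]q. Evaluate φ at each world:
  w0 (successors {w0, w1, w2}): φ is true.
  w1 (successors {w0, w2, w3, w4}): φ is true.
  w2 (successors {w0, w1, w3, w4}): φ is true.
  w3 (successors {w1, w2}): φ is true.
  w4 (successors {w1, w2, w4}): φ is true.
Detail at w0 (witness):
  At w0: []q is false, so ~[]q is true.
    At w0: []q requires q at every successor {w0, w1, w2}.
      q fails at w0, so []q is false at w0.

Yes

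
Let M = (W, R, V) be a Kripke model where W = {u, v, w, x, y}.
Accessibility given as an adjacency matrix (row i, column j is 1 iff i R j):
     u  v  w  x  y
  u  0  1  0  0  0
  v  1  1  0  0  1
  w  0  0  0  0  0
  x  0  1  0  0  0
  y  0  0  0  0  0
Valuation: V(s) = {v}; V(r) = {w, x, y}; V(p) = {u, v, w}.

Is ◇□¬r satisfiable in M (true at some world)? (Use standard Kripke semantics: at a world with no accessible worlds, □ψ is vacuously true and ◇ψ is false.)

Let φ = ◇□¬r. Evaluate φ at each world:
  u (successors {v}): φ is false.
  v (successors {u, v, y}): φ is true.
  w (successors ∅): φ is false.
  x (successors {v}): φ is false.
  y (successors ∅): φ is false.
Detail at v (witness):
  At v: ◇□¬r requires □¬r at some successor in {u, v, y}.
    □¬r holds at u, so ◇□¬r is true at v.
      At u: □¬r requires ¬r at every successor {v}.
        At v: ¬r is true.
      So □¬r is true at u.

Yes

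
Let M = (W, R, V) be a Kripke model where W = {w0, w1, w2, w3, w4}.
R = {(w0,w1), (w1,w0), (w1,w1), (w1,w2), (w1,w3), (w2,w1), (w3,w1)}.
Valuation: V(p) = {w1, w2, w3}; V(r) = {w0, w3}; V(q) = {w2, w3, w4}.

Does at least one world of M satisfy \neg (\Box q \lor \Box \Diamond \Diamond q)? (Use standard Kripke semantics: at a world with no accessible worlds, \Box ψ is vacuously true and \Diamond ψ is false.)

No

Let φ = \neg (\Box q \lor \Box \Diamond \Diamond q). Evaluate φ at each world:
  w0 (successors {w1}): φ is false.
  w1 (successors {w0, w1, w2, w3}): φ is false.
  w2 (successors {w1}): φ is false.
  w3 (successors {w1}): φ is false.
  w4 (successors ∅): φ is false.
For instance, at w1:
  At w1: \Box q \lor \Box \Diamond \Diamond q is true, so \neg (\Box q \lor \Box \Diamond \Diamond q) is false.
    At w1: \Box q is false, \Box \Diamond \Diamond q is true, so \Box q \lor \Box \Diamond \Diamond q is true.
      At w1: \Box q requires q at every successor {w0, w1, w2, w3}.
        q fails at w0, so \Box q is false at w1.
      At w1: \Box \Diamond \Diamond q requires \Diamond \Diamond q at every successor {w0, w1, w2, w3}.
        At w0: \Diamond \Diamond q is true.
        At w1: \Diamond \Diamond q is true.
        At w2: \Diamond \Diamond q is true.
        At w3: \Diamond \Diamond q is true.
      So \Box \Diamond \Diamond q is true at w1.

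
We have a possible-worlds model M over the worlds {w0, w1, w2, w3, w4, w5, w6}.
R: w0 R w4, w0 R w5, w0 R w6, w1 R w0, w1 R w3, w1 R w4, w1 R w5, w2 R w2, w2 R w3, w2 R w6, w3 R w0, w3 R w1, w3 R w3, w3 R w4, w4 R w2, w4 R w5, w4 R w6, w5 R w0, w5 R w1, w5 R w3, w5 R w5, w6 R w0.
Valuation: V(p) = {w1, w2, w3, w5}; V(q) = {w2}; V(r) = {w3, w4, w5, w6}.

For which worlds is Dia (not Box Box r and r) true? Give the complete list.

w0, w1, w2, w3, w4, w5

Let φ = Dia (not Box Box r and r). Evaluate φ at each world:
  w0 (successors {w4, w5, w6}): φ is true.
  w1 (successors {w0, w3, w4, w5}): φ is true.
  w2 (successors {w2, w3, w6}): φ is true.
  w3 (successors {w0, w1, w3, w4}): φ is true.
  w4 (successors {w2, w5, w6}): φ is true.
  w5 (successors {w0, w1, w3, w5}): φ is true.
  w6 (successors {w0}): φ is false.
For instance, at w5:
  At w5: Dia (not Box Box r and r) requires not Box Box r and r at some successor in {w0, w1, w3, w5}.
    not Box Box r and r holds at w3, so Dia (not Box Box r and r) is true at w5.
      At w3: not Box Box r is true, r is true, so not Box Box r and r is true.
Satisfying worlds: {w0, w1, w2, w3, w4, w5}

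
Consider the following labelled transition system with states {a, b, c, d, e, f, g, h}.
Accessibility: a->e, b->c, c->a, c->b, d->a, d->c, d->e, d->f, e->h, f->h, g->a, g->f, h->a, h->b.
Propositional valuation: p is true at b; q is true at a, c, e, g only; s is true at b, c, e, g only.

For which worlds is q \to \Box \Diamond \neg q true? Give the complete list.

Let φ = q \to \Box \Diamond \neg q. Evaluate φ at each world:
  a (successors {e}): φ is true.
  b (successors {c}): φ is true.
  c (successors {a, b}): φ is false.
  d (successors {a, c, e, f}): φ is true.
  e (successors {h}): φ is true.
  f (successors {h}): φ is true.
  g (successors {a, f}): φ is false.
  h (successors {a, b}): φ is true.
For instance, at f:
  At f: q is false, \Box \Diamond \neg q is true, so q \to \Box \Diamond \neg q is true.
    At f: \Box \Diamond \neg q requires \Diamond \neg q at every successor {h}.
      At h: \Diamond \neg q is true.
    So \Box \Diamond \neg q is true at f.
Satisfying worlds: {a, b, d, e, f, h}

a, b, d, e, f, h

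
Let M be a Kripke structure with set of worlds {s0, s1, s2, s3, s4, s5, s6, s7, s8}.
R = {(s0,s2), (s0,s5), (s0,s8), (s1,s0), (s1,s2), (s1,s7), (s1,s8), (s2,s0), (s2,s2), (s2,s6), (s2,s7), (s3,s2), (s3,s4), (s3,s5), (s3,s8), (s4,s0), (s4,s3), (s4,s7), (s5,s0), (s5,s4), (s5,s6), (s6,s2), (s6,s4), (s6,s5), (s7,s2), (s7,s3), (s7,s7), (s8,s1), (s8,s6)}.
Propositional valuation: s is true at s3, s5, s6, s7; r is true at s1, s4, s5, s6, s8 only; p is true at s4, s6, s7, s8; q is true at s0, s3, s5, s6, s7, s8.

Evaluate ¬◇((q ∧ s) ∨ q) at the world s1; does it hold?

Recall that ◇ψ holds at a world iff ψ holds at some accessible world.
At s1: ◇((q ∧ s) ∨ q) is true, so ¬◇((q ∧ s) ∨ q) is false.
  At s1: ◇((q ∧ s) ∨ q) requires (q ∧ s) ∨ q at some successor in {s0, s2, s7, s8}.
    (q ∧ s) ∨ q holds at s0, so ◇((q ∧ s) ∨ q) is true at s1.

No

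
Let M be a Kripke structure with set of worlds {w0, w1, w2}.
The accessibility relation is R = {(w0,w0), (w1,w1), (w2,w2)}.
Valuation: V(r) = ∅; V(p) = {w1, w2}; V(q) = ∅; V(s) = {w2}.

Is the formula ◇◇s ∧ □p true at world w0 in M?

No

At w0: ◇◇s is false, □p is false, so ◇◇s ∧ □p is false.
  At w0: ◇◇s requires ◇s at some successor in {w0}.
    At w0: ◇s is false.
  So ◇◇s is false at w0.
  At w0: □p requires p at every successor {w0}.
    p fails at w0, so □p is false at w0.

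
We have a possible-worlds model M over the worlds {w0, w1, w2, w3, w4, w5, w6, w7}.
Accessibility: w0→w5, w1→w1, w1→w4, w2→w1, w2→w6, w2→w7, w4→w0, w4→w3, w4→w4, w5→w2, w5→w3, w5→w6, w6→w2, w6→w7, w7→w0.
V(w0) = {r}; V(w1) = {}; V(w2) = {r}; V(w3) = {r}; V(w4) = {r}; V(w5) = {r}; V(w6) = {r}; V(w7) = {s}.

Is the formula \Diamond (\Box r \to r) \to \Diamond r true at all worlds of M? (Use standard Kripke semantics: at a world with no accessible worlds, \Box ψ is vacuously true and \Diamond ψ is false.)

Yes

Let φ = \Diamond (\Box r \to r) \to \Diamond r. Evaluate φ at each world:
  w0 (successors {w5}): φ is true.
  w1 (successors {w1, w4}): φ is true.
  w2 (successors {w1, w6, w7}): φ is true.
  w3 (successors ∅): φ is true.
  w4 (successors {w0, w3, w4}): φ is true.
  w5 (successors {w2, w3, w6}): φ is true.
  w6 (successors {w2, w7}): φ is true.
  w7 (successors {w0}): φ is true.
For instance, at w0:
  At w0: \Diamond (\Box r \to r) is true, \Diamond r is true, so \Diamond (\Box r \to r) \to \Diamond r is true.
    At w0: \Diamond (\Box r \to r) requires \Box r \to r at some successor in {w5}.
      \Box r \to r holds at w5, so \Diamond (\Box r \to r) is true at w0.
    At w0: \Diamond r requires r at some successor in {w5}.
      r holds at w5, so \Diamond r is true at w0.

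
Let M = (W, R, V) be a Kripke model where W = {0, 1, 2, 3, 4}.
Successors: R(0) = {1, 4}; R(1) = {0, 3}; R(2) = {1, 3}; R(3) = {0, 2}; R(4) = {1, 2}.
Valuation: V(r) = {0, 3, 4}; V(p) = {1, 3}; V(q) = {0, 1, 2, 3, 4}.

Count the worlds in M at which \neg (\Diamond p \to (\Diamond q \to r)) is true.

Recall that \Diamond ψ holds at a world iff ψ holds at some accessible world.
Let φ = \neg (\Diamond p \to (\Diamond q \to r)). Evaluate φ at each world:
  0 (successors {1, 4}): φ is false.
  1 (successors {0, 3}): φ is true.
  2 (successors {1, 3}): φ is true.
  3 (successors {0, 2}): φ is false.
  4 (successors {1, 2}): φ is false.
For instance, at 2:
  At 2: \Diamond p \to (\Diamond q \to r) is false, so \neg (\Diamond p \to (\Diamond q \to r)) is true.
    At 2: \Diamond p is true, \Diamond q \to r is false, so \Diamond p \to (\Diamond q \to r) is false.
      At 2: \Diamond p requires p at some successor in {1, 3}.
        p holds at 1, so \Diamond p is true at 2.
      At 2: \Diamond q is true, r is false, so \Diamond q \to r is false.
Satisfying worlds: {1, 2}

2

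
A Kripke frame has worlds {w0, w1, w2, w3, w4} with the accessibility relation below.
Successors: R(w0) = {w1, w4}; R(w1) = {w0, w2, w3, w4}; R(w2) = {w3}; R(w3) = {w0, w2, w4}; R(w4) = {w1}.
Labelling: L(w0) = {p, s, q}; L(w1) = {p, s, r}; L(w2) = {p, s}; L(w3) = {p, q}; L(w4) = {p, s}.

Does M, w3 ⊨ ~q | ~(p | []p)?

No

At w3: ~q is false, ~(p | []p) is false, so ~q | ~(p | []p) is false.
  At w3: p | []p is true, so ~(p | []p) is false.
    At w3: p is true, []p is true, so p | []p is true.
      At w3: []p requires p at every successor {w0, w2, w4}.
        At w0: p is true.
        At w2: p is true.
        At w4: p is true.
      So []p is true at w3.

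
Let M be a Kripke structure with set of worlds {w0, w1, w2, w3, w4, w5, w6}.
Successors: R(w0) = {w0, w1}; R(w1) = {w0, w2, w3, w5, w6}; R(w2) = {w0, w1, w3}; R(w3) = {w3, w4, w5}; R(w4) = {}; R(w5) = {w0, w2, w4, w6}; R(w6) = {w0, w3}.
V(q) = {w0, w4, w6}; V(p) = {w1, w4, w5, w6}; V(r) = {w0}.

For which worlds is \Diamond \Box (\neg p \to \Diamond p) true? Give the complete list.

Recall that \Box ψ holds at a world iff ψ holds at every accessible world, and \Diamond ψ holds iff ψ holds at some accessible world.
Let φ = \Diamond \Box (\neg p \to \Diamond p). Evaluate φ at each world:
  w0 (successors {w0, w1}): φ is true.
  w1 (successors {w0, w2, w3, w5, w6}): φ is true.
  w2 (successors {w0, w1, w3}): φ is true.
  w3 (successors {w3, w4, w5}): φ is true.
  w4 (successors ∅): φ is false.
  w5 (successors {w0, w2, w4, w6}): φ is true.
  w6 (successors {w0, w3}): φ is true.
For instance, at w3:
  At w3: \Diamond \Box (\neg p \to \Diamond p) requires \Box (\neg p \to \Diamond p) at some successor in {w3, w4, w5}.
    \Box (\neg p \to \Diamond p) holds at w3, so \Diamond \Box (\neg p \to \Diamond p) is true at w3.
      At w3: \Box (\neg p \to \Diamond p) requires \neg p \to \Diamond p at every successor {w3, w4, w5}.
        At w3: \neg p \to \Diamond p is true.
        At w4: \neg p \to \Diamond p is true.
        At w5: \neg p \to \Diamond p is true.
      So \Box (\neg p \to \Diamond p) is true at w3.
Satisfying worlds: {w0, w1, w2, w3, w5, w6}

w0, w1, w2, w3, w5, w6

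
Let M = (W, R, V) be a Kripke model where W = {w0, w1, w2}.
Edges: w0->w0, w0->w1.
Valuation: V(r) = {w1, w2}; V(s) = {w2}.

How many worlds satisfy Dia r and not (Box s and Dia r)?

Recall that Box ψ holds at a world iff ψ holds at every accessible world, and Dia ψ holds iff ψ holds at some accessible world.
Let φ = Dia r and not (Box s and Dia r). Evaluate φ at each world:
  w0 (successors {w0, w1}): φ is true.
  w1 (successors ∅): φ is false.
  w2 (successors ∅): φ is false.
For instance, at w0:
  At w0: Dia r is true, not (Box s and Dia r) is true, so Dia r and not (Box s and Dia r) is true.
    At w0: Dia r requires r at some successor in {w0, w1}.
      r holds at w1, so Dia r is true at w0.
    At w0: Box s and Dia r is false, so not (Box s and Dia r) is true.
      At w0: Box s is false, Dia r is true, so Box s and Dia r is false.
Satisfying worlds: {w0}

1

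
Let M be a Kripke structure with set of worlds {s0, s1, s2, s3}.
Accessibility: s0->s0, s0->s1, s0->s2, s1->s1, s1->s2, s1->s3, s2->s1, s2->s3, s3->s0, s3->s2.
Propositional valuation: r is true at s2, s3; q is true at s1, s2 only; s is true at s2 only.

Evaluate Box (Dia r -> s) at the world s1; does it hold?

No

Recall that Box ψ holds at a world iff ψ holds at every accessible world, and Dia ψ holds iff ψ holds at some accessible world.
At s1: Box (Dia r -> s) requires Dia r -> s at every successor {s1, s2, s3}.
  Dia r -> s fails at s1, so Box (Dia r -> s) is false at s1.
    At s1: Dia r is true, s is false, so Dia r -> s is false.
      At s1: Dia r requires r at some successor in {s1, s2, s3}.
        r holds at s2, so Dia r is true at s1.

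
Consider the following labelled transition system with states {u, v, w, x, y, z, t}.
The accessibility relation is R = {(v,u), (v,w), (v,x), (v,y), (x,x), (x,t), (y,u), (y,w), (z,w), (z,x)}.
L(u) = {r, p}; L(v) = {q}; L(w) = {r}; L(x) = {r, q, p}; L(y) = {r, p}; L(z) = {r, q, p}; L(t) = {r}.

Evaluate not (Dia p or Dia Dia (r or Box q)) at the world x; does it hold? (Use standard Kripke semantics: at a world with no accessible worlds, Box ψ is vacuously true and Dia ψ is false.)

No

At x: Dia p or Dia Dia (r or Box q) is true, so not (Dia p or Dia Dia (r or Box q)) is false.
  At x: Dia p is true, Dia Dia (r or Box q) is true, so Dia p or Dia Dia (r or Box q) is true.
    At x: Dia p requires p at some successor in {x, t}.
      p holds at x, so Dia p is true at x.
    At x: Dia Dia (r or Box q) requires Dia (r or Box q) at some successor in {x, t}.
      Dia (r or Box q) holds at x, so Dia Dia (r or Box q) is true at x.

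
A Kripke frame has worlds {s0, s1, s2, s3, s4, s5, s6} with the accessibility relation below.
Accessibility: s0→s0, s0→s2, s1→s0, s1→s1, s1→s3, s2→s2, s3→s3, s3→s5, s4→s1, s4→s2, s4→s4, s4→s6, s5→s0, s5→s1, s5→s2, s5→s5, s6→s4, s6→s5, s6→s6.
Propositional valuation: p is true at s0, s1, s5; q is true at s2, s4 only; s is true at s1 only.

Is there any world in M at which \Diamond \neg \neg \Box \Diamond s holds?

No

Let φ = \Diamond \neg \neg \Box \Diamond s. Evaluate φ at each world:
  s0 (successors {s0, s2}): φ is false.
  s1 (successors {s0, s1, s3}): φ is false.
  s2 (successors {s2}): φ is false.
  s3 (successors {s3, s5}): φ is false.
  s4 (successors {s1, s2, s4, s6}): φ is false.
  s5 (successors {s0, s1, s2, s5}): φ is false.
  s6 (successors {s4, s5, s6}): φ is false.
For instance, at s3:
  At s3: \Diamond \neg \neg \Box \Diamond s requires \neg \neg \Box \Diamond s at some successor in {s3, s5}.
    At s3: \neg \neg \Box \Diamond s is false.
    At s5: \neg \neg \Box \Diamond s is false.
  So \Diamond \neg \neg \Box \Diamond s is false at s3.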